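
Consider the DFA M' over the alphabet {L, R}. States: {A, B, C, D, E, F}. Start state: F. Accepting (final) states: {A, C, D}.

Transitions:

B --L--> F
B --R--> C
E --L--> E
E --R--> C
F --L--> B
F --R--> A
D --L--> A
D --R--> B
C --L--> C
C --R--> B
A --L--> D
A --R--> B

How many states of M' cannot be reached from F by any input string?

1

BFS from F reaches {A, B, C, D, F}; the 1 state(s) E are never visited.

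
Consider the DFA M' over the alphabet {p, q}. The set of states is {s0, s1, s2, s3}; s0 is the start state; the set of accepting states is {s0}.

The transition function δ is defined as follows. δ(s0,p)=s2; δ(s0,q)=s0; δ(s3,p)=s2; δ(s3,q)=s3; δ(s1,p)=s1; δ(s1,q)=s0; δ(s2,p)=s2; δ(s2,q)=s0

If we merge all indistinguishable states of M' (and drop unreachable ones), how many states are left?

2

States {s1,s3} cannot be reached from the start state, so discard them.
P0 = {s0} | {s2}.
The partition is now stable with 2 blocks: {s0} | {s2}.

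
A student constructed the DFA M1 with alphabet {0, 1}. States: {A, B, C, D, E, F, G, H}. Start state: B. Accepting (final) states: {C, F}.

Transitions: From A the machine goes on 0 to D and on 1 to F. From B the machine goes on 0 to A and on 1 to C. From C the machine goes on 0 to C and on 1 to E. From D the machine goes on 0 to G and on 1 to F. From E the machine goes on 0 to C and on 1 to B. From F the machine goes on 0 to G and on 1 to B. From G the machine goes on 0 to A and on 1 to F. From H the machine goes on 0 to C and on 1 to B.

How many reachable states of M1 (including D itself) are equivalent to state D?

3

Reachable states from the start: {A,B,C,D,E,F,G}. Unreachable: {H} — drop them.
P0 = {C,F} | {A,B,D,E,G}.
Refine {C,F} on symbol 0: members go to different blocks, giving {C} and {F}.
Split {A,B,D,E,G} by δ(·,0) → {A,B,D,G} and {E}.
Split {A,B,D,G} by δ(·,1) → {A,D,G} and {B}.
Stable partition: {C} | {A,D,G} | {F} | {E} | {B} — 5 equivalence classes.
State D belongs to the block {A,D,G}, which has 3 states.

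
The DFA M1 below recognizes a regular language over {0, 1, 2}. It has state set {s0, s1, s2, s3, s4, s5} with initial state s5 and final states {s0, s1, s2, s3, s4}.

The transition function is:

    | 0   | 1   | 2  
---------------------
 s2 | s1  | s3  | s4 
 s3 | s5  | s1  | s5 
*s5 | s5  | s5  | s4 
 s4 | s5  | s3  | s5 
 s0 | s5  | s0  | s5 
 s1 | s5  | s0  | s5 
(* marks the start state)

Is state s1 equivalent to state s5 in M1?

Reachable states from the start: {s0,s1,s3,s4,s5}. Unreachable: {s2} — drop them.
Initial partition by acceptance: {s0,s1,s3,s4} | {s5}.
Stable partition: {s0,s1,s3,s4} | {s5} — 2 equivalence classes.
s1 and s5 end up in different blocks, so they are distinguishable. For instance, the string 'ε' is accepted from only s1.

No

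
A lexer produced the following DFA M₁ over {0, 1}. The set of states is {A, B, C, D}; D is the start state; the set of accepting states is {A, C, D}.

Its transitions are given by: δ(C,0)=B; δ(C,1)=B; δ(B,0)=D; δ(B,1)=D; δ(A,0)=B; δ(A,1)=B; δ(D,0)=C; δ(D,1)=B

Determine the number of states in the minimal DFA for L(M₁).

3

First remove the unreachable states {A}; 3 states remain.
Start with accepting vs non-accepting: {C,D} | {B}.
On input 0, block {C,D} splits into {C} and {D}.
The partition is now stable with 3 blocks: {C} | {B} | {D}.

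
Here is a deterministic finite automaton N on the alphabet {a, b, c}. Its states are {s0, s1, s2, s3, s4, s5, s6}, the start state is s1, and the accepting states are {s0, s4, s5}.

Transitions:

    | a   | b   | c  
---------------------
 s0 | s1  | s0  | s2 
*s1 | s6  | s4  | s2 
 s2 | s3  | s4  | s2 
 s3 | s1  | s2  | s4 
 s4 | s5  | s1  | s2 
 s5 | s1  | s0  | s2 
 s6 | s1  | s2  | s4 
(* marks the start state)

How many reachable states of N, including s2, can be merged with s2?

Every state is reachable, so we keep all 7.
P0 = {s0,s4,s5} | {s1,s2,s3,s6}.
On input a, block {s0,s4,s5} splits into {s0,s5} and {s4}.
Split {s1,s2,s3,s6} by δ(·,b) → {s1,s2} and {s3,s6}.
Stable partition: {s0,s5} | {s1,s2} | {s4} | {s3,s6} — 4 equivalence classes.
State s2 belongs to the block {s1,s2}, which has 2 states.

2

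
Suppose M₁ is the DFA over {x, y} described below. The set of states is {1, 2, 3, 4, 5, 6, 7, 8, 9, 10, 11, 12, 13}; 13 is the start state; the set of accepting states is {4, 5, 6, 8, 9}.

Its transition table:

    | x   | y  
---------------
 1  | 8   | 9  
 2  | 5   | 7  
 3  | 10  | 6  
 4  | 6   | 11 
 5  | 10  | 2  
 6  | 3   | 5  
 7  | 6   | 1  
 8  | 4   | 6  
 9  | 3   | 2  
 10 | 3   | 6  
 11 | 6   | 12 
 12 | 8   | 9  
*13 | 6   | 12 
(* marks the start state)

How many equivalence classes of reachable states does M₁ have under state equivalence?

All states are reachable from the start state.
Start with accepting vs non-accepting: {4,5,6,8,9} | {1,2,3,7,10,11,12,13}.
Split {4,5,6,8,9} by δ(·,x) → {5,6,9} and {4,8}.
Refine {5,6,9} on symbol y: members go to different blocks, giving {5,9} and {6}.
Split {1,2,3,7,10,11,12,13} by δ(·,x) → {7,11,13} and {1,12} and {3,10} and {2}.
On input x, block {4,8} splits into {4} and {8}.
No further refinement is possible. Final partition (8 blocks): {5,9} | {7,11,13} | {4} | {6} | {1,12} | {3,10} | {2} | {8}.

8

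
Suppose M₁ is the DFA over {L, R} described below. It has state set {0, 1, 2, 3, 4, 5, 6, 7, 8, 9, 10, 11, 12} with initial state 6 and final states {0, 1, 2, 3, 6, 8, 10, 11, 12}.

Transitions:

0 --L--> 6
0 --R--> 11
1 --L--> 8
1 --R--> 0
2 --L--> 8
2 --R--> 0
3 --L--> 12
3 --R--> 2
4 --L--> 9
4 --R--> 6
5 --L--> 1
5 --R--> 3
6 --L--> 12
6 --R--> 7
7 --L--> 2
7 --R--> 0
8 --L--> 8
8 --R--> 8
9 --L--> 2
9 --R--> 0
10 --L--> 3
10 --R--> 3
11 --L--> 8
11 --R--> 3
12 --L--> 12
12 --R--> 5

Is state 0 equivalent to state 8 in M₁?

No

First remove the unreachable states {4,9,10}; 10 states remain.
P0 = {0,1,2,3,6,8,11,12} | {5,7}.
Split {0,1,2,3,6,8,11,12} by δ(·,R) → {0,1,2,3,8,11} and {6,12}.
Split {0,1,2,3,8,11} by δ(·,L) → {1,2,8,11} and {0,3}.
Split {1,2,8,11} by δ(·,R) → {1,2,11} and {8}.
Stable partition: {1,2,11} | {5,7} | {6,12} | {0,3} | {8} — 5 equivalence classes.
0 and 8 end up in different blocks, so they are distinguishable. For instance, the string 'LR' is accepted from only 8.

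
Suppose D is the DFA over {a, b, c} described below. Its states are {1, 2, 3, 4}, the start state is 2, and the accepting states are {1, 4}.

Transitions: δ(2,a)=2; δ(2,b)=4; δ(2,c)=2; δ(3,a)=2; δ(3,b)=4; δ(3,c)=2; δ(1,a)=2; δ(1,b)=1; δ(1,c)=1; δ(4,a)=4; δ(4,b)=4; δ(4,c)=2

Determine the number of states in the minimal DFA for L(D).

States {1,3} cannot be reached from the start state, so discard them.
P0 = {4} | {2}.
The partition is now stable with 2 blocks: {4} | {2}.

2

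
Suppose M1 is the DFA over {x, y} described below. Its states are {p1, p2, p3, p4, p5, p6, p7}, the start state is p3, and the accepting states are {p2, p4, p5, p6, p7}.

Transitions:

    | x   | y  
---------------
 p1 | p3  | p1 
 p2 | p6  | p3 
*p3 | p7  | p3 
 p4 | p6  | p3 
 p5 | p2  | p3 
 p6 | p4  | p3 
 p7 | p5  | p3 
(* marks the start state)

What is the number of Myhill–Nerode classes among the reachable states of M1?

2

First remove the unreachable states {p1}; 6 states remain.
Initial partition by acceptance: {p2,p4,p5,p6,p7} | {p3}.
The partition is now stable with 2 blocks: {p2,p4,p5,p6,p7} | {p3}.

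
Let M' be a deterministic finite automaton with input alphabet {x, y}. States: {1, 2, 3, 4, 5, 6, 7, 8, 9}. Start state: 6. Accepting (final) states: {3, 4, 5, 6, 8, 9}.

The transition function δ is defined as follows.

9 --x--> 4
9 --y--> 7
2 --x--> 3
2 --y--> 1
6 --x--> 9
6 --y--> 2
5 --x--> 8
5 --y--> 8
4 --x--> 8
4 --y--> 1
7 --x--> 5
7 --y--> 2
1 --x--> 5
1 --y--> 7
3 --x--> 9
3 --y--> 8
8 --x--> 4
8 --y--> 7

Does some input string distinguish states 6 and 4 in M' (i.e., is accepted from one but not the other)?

Start with accepting vs non-accepting: {3,4,5,6,8,9} | {1,2,7}.
On input y, block {3,4,5,6,8,9} splits into {4,6,8,9} and {3,5}.
Stable partition: {4,6,8,9} | {1,2,7} | {3,5} — 3 equivalence classes.
6 and 4 lie in the same block of the stable partition, so they are equivalent — no string distinguishes them.

No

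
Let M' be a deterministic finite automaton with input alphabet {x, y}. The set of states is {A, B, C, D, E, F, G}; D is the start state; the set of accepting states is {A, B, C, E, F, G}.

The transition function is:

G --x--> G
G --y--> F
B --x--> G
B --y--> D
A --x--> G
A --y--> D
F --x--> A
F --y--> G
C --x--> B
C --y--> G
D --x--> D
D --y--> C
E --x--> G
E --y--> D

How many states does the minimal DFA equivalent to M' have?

Reachable states from the start: {A,B,C,D,F,G}. Unreachable: {E} — drop them.
Start with accepting vs non-accepting: {A,B,C,F,G} | {D}.
Split {A,B,C,F,G} by δ(·,y) → {C,F,G} and {A,B}.
On input x, block {C,F,G} splits into {C,F} and {G}.
The partition is now stable with 4 blocks: {C,F} | {D} | {A,B} | {G}.

4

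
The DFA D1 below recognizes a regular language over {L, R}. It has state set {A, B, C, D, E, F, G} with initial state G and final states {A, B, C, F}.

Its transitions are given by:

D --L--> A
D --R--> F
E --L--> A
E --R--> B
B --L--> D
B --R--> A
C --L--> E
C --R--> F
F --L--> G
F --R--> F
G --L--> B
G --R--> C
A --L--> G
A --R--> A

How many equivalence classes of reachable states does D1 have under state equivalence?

P0 = {A,B,C,F} | {D,E,G}.
No further refinement is possible. Final partition (2 blocks): {A,B,C,F} | {D,E,G}.

2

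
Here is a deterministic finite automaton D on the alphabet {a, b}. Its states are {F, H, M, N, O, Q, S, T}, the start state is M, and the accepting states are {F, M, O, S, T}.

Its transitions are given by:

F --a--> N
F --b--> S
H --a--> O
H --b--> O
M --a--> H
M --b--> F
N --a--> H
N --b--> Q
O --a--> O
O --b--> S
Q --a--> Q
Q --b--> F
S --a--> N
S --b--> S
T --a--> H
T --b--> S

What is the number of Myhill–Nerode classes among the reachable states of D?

6

Reachable states from the start: {F,H,M,N,O,Q,S}. Unreachable: {T} — drop them.
Start with accepting vs non-accepting: {F,M,O,S} | {H,N,Q}.
On input a, block {F,M,O,S} splits into {F,M,S} and {O}.
On input a, block {H,N,Q} splits into {N,Q} and {H}.
Split {F,M,S} by δ(·,a) → {F,S} and {M}.
Refine {N,Q} on symbol a: members go to different blocks, giving {Q} and {N}.
The partition is now stable with 6 blocks: {F,S} | {Q} | {O} | {H} | {M} | {N}.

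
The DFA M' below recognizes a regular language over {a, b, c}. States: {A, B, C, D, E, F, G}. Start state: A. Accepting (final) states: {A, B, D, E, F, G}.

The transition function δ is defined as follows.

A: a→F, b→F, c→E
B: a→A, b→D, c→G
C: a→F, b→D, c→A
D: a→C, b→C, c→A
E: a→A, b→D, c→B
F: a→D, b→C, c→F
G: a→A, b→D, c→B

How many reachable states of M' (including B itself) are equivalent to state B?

P0 = {A,B,D,E,F,G} | {C}.
Refine {A,B,D,E,F,G} on symbol a: members go to different blocks, giving {A,B,E,F,G} and {D}.
On input a, block {A,B,E,F,G} splits into {A,B,E,G} and {F}.
On input a, block {A,B,E,G} splits into {B,E,G} and {A}.
The partition is now stable with 5 blocks: {B,E,G} | {C} | {D} | {F} | {A}.
State B belongs to the block {B,E,G}, which has 3 states.

3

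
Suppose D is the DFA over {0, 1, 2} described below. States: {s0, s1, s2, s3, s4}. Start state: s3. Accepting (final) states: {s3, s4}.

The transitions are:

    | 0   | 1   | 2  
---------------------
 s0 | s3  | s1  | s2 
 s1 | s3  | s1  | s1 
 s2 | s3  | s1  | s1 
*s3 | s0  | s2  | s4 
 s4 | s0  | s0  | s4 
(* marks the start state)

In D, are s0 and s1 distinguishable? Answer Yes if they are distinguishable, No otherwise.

Start with accepting vs non-accepting: {s3,s4} | {s0,s1,s2}.
The partition is now stable with 2 blocks: {s3,s4} | {s0,s1,s2}.
s0 and s1 lie in the same block of the stable partition, so they are equivalent — no string distinguishes them.

No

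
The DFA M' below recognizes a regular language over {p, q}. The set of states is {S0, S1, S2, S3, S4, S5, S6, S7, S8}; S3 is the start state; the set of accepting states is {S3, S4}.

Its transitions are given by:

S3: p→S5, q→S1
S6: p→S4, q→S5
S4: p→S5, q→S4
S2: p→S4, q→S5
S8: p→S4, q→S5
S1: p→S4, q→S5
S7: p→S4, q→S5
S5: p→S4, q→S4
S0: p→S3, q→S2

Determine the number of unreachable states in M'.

5

Starting at S3 and following transitions, the reachable set is {S1, S3, S4, S5}. That leaves S0, S2, S6, S7, S8 unreachable — 5 in total.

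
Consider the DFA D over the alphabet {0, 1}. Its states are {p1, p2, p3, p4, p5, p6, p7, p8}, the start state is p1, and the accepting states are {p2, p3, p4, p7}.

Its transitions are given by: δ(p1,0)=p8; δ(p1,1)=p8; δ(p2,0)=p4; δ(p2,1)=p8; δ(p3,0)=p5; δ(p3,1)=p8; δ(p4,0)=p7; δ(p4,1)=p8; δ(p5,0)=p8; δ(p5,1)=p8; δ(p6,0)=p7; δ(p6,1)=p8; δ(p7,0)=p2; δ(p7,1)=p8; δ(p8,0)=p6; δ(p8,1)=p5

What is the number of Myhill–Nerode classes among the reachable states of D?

4

States {p3} cannot be reached from the start state, so discard them.
Initial partition by acceptance: {p2,p4,p7} | {p1,p5,p6,p8}.
Refine {p1,p5,p6,p8} on symbol 0: members go to different blocks, giving {p1,p5,p8} and {p6}.
Split {p1,p5,p8} by δ(·,0) → {p1,p5} and {p8}.
The partition is now stable with 4 blocks: {p2,p4,p7} | {p1,p5} | {p6} | {p8}.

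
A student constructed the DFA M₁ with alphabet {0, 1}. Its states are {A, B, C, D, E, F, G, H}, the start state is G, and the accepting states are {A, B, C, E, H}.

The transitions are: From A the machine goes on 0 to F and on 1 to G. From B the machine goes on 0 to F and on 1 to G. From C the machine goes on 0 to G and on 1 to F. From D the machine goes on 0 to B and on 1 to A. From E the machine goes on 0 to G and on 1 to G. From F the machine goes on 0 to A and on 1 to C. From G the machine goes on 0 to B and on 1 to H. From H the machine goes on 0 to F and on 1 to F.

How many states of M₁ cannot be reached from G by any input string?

BFS from G reaches {A, B, C, F, G, H}; the 2 state(s) D, E are never visited.

2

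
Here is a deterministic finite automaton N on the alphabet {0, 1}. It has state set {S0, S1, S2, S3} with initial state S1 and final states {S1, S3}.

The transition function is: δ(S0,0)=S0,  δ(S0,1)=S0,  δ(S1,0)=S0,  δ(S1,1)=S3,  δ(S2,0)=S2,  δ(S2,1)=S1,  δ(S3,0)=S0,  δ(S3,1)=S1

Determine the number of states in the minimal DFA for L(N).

2

First remove the unreachable states {S2}; 3 states remain.
P0 = {S1,S3} | {S0}.
Stable partition: {S1,S3} | {S0} — 2 equivalence classes.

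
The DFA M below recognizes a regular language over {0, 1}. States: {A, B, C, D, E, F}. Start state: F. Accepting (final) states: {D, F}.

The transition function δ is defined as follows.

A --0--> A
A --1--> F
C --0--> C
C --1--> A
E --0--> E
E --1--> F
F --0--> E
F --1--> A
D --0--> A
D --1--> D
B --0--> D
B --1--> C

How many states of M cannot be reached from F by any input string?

BFS from F reaches {A, E, F}; the 3 state(s) B, C, D are never visited.

3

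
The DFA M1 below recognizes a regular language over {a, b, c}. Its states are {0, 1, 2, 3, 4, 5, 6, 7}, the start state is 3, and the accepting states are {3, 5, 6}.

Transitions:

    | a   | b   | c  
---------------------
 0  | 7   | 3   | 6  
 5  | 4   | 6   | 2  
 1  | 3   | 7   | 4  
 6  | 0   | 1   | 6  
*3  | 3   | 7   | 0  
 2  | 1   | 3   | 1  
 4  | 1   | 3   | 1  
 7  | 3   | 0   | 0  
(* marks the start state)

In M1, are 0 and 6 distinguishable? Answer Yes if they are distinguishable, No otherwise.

Yes

Reachable states from the start: {0,1,3,4,6,7}. Unreachable: {2,5} — drop them.
Initial partition by acceptance: {3,6} | {0,1,4,7}.
On input a, block {3,6} splits into {3} and {6}.
On input a, block {0,1,4,7} splits into {0,4} and {1,7}.
Split {0,4} by δ(·,c) → {0} and {4}.
On input b, block {1,7} splits into {1} and {7}.
No further refinement is possible. Final partition (6 blocks): {3} | {0} | {6} | {1} | {4} | {7}.
0 and 6 end up in different blocks, so they are distinguishable. For instance, the string 'ε' is accepted from only 6.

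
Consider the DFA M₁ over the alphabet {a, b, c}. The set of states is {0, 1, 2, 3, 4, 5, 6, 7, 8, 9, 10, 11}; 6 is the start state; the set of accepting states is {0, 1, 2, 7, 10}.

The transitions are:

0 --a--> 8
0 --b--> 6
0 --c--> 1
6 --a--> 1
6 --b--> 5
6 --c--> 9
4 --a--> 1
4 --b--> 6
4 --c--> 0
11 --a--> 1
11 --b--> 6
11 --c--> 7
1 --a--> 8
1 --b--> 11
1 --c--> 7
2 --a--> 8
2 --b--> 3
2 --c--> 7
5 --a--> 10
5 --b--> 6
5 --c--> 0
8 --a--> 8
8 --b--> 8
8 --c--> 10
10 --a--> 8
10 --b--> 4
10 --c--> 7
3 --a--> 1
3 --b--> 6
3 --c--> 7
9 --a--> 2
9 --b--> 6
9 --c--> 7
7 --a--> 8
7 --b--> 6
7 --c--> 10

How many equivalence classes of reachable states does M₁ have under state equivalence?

5

Every state is reachable, so we keep all 12.
Initial partition by acceptance: {0,1,2,7,10} | {3,4,5,6,8,9,11}.
On input a, block {3,4,5,6,8,9,11} splits into {3,4,5,6,9,11} and {8}.
On input c, block {3,4,5,6,9,11} splits into {3,4,5,9,11} and {6}.
Refine {0,1,2,7,10} on symbol b: members go to different blocks, giving {1,2,10} and {0,7}.
No further refinement is possible. Final partition (5 blocks): {1,2,10} | {3,4,5,9,11} | {8} | {6} | {0,7}.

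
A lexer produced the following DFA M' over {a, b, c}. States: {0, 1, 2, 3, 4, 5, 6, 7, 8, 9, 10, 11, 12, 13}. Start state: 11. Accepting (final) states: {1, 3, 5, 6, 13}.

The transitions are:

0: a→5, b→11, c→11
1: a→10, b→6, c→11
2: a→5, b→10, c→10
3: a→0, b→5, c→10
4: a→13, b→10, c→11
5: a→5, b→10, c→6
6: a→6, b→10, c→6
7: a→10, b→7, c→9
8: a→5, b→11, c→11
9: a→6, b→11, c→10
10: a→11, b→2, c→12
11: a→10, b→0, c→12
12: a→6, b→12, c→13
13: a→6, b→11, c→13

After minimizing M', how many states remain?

First remove the unreachable states {1,3,4,7,8,9}; 8 states remain.
Start with accepting vs non-accepting: {5,6,13} | {0,2,10,11,12}.
On input a, block {0,2,10,11,12} splits into {0,2,12} and {10,11}.
Split {0,2,12} by δ(·,b) → {0,2} and {12}.
The partition is now stable with 4 blocks: {5,6,13} | {0,2} | {10,11} | {12}.

4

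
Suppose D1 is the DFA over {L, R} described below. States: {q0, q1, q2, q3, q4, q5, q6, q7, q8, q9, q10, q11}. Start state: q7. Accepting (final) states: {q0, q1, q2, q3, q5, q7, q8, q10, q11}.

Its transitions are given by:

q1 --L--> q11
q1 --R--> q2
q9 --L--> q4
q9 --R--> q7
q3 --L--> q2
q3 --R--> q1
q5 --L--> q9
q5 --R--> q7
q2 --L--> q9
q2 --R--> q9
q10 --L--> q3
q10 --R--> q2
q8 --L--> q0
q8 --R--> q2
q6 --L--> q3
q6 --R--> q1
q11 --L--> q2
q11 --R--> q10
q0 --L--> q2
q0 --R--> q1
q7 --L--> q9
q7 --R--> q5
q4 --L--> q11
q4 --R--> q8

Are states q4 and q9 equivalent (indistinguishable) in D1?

No

Reachable states from the start: {q0,q1,q2,q3,q4,q5,q7,q8,q9,q10,q11}. Unreachable: {q6} — drop them.
P0 = {q0,q1,q2,q3,q5,q7,q8,q10,q11} | {q4,q9}.
Split {q0,q1,q2,q3,q5,q7,q8,q10,q11} by δ(·,L) → {q0,q1,q3,q8,q10,q11} and {q2,q5,q7}.
On input L, block {q0,q1,q3,q8,q10,q11} splits into {q0,q3,q11} and {q1,q8,q10}.
Split {q4,q9} by δ(·,L) → {q4} and {q9}.
On input R, block {q2,q5,q7} splits into {q5,q7} and {q2}.
No further refinement is possible. Final partition (6 blocks): {q0,q3,q11} | {q4} | {q5,q7} | {q1,q8,q10} | {q9} | {q2}.
q4 and q9 end up in different blocks, so they are distinguishable. For instance, the string 'L' is accepted from only q4.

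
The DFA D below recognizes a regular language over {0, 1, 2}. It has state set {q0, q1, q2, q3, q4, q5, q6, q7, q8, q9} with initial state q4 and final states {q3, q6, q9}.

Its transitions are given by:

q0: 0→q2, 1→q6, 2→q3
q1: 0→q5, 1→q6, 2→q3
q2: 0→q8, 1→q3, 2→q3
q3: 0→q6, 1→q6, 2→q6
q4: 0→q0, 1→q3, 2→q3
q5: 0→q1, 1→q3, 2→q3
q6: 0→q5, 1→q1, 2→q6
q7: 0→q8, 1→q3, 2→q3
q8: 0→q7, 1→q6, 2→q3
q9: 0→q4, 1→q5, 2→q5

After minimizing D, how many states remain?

Reachable states from the start: {q0,q1,q2,q3,q4,q5,q6,q7,q8}. Unreachable: {q9} — drop them.
P0 = {q3,q6} | {q0,q1,q2,q4,q5,q7,q8}.
On input 0, block {q3,q6} splits into {q3} and {q6}.
Split {q0,q1,q2,q4,q5,q7,q8} by δ(·,1) → {q2,q4,q5,q7} and {q0,q1,q8}.
Stable partition: {q3} | {q2,q4,q5,q7} | {q6} | {q0,q1,q8} — 4 equivalence classes.

4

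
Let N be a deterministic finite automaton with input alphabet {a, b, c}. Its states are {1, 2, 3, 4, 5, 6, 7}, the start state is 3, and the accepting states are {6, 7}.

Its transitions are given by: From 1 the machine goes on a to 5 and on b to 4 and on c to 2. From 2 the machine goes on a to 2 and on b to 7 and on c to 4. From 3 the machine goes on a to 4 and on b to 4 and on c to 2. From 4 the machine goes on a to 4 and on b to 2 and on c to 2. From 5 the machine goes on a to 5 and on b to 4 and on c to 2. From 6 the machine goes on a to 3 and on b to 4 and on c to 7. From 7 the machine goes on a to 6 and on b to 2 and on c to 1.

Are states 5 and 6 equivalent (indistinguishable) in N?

All states are reachable from the start state.
P0 = {6,7} | {1,2,3,4,5}.
On input a, block {6,7} splits into {6} and {7}.
On input b, block {1,2,3,4,5} splits into {1,3,4,5} and {2}.
Refine {1,3,4,5} on symbol b: members go to different blocks, giving {1,3,5} and {4}.
Refine {1,3,5} on symbol a: members go to different blocks, giving {1,5} and {3}.
Stable partition: {6} | {1,5} | {7} | {2} | {4} | {3} — 6 equivalence classes.
5 and 6 end up in different blocks, so they are distinguishable. For instance, the string 'ε' is accepted from only 6.

No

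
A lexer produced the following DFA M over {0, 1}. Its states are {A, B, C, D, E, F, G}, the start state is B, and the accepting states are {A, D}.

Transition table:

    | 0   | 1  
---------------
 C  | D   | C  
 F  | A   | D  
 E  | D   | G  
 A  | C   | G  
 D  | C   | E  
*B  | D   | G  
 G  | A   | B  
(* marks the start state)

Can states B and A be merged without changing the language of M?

No

First remove the unreachable states {F}; 6 states remain.
Initial partition by acceptance: {A,D} | {B,C,E,G}.
The partition is now stable with 2 blocks: {A,D} | {B,C,E,G}.
B and A end up in different blocks, so they are distinguishable. For instance, the string 'ε' is accepted from only A.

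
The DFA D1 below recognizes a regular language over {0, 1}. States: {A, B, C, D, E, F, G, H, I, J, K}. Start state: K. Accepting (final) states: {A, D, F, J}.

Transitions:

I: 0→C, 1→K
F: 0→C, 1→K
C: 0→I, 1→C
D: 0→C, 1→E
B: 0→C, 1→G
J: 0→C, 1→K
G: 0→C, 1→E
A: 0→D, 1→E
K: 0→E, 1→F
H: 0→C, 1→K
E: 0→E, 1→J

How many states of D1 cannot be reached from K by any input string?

5

Starting at K and following transitions, the reachable set is {C, E, F, I, J, K}. That leaves A, B, D, G, H unreachable — 5 in total.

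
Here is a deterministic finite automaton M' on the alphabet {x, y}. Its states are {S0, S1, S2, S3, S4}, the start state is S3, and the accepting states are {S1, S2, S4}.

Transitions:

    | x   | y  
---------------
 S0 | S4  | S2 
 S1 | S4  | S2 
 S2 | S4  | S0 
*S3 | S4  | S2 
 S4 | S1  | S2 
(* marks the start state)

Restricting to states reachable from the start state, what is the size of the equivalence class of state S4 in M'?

All states are reachable from the start state.
P0 = {S1,S2,S4} | {S0,S3}.
On input y, block {S1,S2,S4} splits into {S1,S4} and {S2}.
The partition is now stable with 3 blocks: {S1,S4} | {S0,S3} | {S2}.
State S4 belongs to the block {S1,S4}, which has 2 states.

2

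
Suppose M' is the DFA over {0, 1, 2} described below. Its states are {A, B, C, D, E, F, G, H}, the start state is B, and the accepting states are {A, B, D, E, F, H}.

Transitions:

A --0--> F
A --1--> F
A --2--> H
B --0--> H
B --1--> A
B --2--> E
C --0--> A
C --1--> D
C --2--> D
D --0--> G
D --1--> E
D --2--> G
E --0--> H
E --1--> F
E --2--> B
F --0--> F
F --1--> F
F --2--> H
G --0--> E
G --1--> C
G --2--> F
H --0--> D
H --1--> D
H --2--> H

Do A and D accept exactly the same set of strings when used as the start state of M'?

No

All states are reachable from the start state.
P0 = {A,B,D,E,F,H} | {C,G}.
On input 0, block {A,B,D,E,F,H} splits into {A,B,E,F,H} and {D}.
Refine {A,B,E,F,H} on symbol 0: members go to different blocks, giving {A,B,E,F} and {H}.
Split {A,B,E,F} by δ(·,0) → {A,F} and {B,E}.
On input 0, block {C,G} splits into {C} and {G}.
Stable partition: {A,F} | {C} | {D} | {H} | {B,E} | {G} — 6 equivalence classes.
A and D end up in different blocks, so they are distinguishable. For instance, the string '0' is accepted from only A.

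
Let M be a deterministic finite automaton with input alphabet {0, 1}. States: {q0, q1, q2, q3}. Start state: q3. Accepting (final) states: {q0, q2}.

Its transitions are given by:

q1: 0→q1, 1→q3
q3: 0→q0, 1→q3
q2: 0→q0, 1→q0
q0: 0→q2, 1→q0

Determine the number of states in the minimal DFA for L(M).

Reachable states from the start: {q0,q2,q3}. Unreachable: {q1} — drop them.
Start with accepting vs non-accepting: {q0,q2} | {q3}.
Stable partition: {q0,q2} | {q3} — 2 equivalence classes.

2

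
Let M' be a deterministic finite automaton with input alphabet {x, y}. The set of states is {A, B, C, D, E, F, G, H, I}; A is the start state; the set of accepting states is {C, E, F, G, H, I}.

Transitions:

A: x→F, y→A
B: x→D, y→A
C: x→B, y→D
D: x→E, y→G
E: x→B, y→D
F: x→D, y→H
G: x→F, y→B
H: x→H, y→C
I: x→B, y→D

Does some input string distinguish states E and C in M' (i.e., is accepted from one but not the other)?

No

States {I} cannot be reached from the start state, so discard them.
Initial partition by acceptance: {C,E,F,G,H} | {A,B,D}.
Split {C,E,F,G,H} by δ(·,x) → {C,E,F} and {G,H}.
Refine {C,E,F} on symbol y: members go to different blocks, giving {C,E} and {F}.
On input x, block {A,B,D} splits into {A} and {B} and {D}.
Split {G,H} by δ(·,x) → {G} and {H}.
No further refinement is possible. Final partition (7 blocks): {C,E} | {A} | {G} | {F} | {B} | {D} | {H}.
E and C lie in the same block of the stable partition, so they are equivalent — no string distinguishes them.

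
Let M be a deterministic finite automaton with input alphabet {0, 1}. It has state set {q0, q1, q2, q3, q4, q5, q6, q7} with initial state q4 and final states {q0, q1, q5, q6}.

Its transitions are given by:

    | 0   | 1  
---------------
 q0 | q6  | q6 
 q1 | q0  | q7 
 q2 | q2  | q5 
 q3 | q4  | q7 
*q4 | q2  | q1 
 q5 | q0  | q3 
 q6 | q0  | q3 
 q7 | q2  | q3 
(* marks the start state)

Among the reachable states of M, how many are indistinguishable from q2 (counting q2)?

2

Initial partition by acceptance: {q0,q1,q5,q6} | {q2,q3,q4,q7}.
On input 1, block {q0,q1,q5,q6} splits into {q1,q5,q6} and {q0}.
On input 1, block {q2,q3,q4,q7} splits into {q2,q4} and {q3,q7}.
The partition is now stable with 4 blocks: {q1,q5,q6} | {q2,q4} | {q0} | {q3,q7}.
The equivalence class containing q2 is {q2,q4}, of size 2.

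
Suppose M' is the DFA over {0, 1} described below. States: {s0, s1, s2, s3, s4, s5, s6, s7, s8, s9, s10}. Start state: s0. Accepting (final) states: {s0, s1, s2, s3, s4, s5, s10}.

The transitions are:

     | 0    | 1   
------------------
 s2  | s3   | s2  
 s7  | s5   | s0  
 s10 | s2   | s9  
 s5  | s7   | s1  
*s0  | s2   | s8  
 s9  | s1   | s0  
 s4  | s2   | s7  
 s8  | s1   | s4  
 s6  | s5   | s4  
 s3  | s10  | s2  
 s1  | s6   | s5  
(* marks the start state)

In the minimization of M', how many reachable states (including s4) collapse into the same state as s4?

P0 = {s0,s1,s2,s3,s4,s5,s10} | {s6,s7,s8,s9}.
Split {s0,s1,s2,s3,s4,s5,s10} by δ(·,0) → {s0,s2,s3,s4,s10} and {s1,s5}.
On input 1, block {s0,s2,s3,s4,s10} splits into {s0,s4,s10} and {s2,s3}.
Refine {s2,s3} on symbol 0: members go to different blocks, giving {s2} and {s3}.
No further refinement is possible. Final partition (5 blocks): {s0,s4,s10} | {s6,s7,s8,s9} | {s1,s5} | {s2} | {s3}.
The equivalence class containing s4 is {s0,s4,s10}, of size 3.

3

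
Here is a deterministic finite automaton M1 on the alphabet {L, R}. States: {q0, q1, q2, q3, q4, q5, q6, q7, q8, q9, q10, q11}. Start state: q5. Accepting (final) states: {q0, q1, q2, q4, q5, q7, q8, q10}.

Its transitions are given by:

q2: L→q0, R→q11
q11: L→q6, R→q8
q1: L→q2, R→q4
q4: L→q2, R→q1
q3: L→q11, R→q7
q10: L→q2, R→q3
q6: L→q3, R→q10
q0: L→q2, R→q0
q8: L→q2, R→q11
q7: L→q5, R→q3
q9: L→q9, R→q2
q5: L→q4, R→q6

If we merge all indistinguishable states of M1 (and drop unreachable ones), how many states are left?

First remove the unreachable states {q9}; 11 states remain.
P0 = {q0,q1,q2,q4,q5,q7,q8,q10} | {q3,q6,q11}.
Split {q0,q1,q2,q4,q5,q7,q8,q10} by δ(·,R) → {q2,q5,q7,q8,q10} and {q0,q1,q4}.
On input L, block {q2,q5,q7,q8,q10} splits into {q7,q8,q10} and {q2,q5}.
No further refinement is possible. Final partition (4 blocks): {q7,q8,q10} | {q3,q6,q11} | {q0,q1,q4} | {q2,q5}.

4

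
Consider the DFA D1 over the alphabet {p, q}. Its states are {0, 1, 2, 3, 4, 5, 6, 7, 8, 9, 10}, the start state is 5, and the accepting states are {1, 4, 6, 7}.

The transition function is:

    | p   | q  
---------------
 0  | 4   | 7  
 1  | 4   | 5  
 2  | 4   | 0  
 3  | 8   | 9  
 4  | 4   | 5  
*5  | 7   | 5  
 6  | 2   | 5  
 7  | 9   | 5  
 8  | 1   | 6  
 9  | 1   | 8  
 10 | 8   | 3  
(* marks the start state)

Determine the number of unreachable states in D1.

2

Starting at 5 and following transitions, the reachable set is {0, 1, 2, 4, 5, 6, 7, 8, 9}. That leaves 3, 10 unreachable — 2 in total.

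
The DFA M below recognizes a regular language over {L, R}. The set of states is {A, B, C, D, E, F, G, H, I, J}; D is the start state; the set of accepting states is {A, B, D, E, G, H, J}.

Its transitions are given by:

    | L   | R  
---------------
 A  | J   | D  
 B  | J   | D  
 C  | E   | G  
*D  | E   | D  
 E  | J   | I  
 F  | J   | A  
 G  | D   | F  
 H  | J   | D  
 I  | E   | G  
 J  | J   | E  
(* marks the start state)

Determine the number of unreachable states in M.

3

No path from D leads to B, C, H; the other 7 states are all reachable.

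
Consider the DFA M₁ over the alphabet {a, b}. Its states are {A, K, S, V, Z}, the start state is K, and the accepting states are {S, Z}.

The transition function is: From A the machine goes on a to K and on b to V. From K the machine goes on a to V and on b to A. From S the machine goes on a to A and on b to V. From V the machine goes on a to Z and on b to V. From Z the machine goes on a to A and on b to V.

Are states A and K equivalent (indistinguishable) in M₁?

States {S} cannot be reached from the start state, so discard them.
Initial partition by acceptance: {Z} | {A,K,V}.
Refine {A,K,V} on symbol a: members go to different blocks, giving {A,K} and {V}.
On input a, block {A,K} splits into {A} and {K}.
No further refinement is possible. Final partition (4 blocks): {Z} | {A} | {V} | {K}.
A and K end up in different blocks, so they are distinguishable. For instance, the string 'aa' is accepted from only K.

No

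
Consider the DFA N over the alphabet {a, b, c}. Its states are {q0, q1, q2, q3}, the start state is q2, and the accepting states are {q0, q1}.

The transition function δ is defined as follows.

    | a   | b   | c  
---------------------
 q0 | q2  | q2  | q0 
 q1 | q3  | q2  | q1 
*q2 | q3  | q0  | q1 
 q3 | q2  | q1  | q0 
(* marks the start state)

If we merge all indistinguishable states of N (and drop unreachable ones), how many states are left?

Every state is reachable, so we keep all 4.
Start with accepting vs non-accepting: {q0,q1} | {q2,q3}.
No further refinement is possible. Final partition (2 blocks): {q0,q1} | {q2,q3}.

2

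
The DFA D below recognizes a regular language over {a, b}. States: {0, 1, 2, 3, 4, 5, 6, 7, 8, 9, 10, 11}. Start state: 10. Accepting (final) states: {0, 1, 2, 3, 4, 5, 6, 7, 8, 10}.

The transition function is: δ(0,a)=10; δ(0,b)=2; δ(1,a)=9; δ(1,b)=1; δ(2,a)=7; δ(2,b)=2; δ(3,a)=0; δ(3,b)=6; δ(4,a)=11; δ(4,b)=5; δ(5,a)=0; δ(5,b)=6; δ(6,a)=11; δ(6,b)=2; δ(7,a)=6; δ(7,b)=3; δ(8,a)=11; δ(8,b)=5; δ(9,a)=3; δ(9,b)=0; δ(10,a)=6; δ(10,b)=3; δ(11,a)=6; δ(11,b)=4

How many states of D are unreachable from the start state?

No path from 10 leads to 1, 8, 9; the other 9 states are all reachable.

3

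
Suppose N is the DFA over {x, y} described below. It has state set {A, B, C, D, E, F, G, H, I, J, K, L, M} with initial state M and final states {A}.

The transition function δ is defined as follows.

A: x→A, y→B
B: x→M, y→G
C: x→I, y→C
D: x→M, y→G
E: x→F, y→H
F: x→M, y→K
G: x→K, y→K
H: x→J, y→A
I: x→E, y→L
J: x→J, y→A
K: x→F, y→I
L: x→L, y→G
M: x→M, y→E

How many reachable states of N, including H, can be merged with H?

States {C,D} cannot be reached from the start state, so discard them.
Start with accepting vs non-accepting: {A} | {B,E,F,G,H,I,J,K,L,M}.
On input y, block {B,E,F,G,H,I,J,K,L,M} splits into {B,E,F,G,I,K,L,M} and {H,J}.
Refine {B,E,F,G,I,K,L,M} on symbol y: members go to different blocks, giving {B,F,G,I,K,L,M} and {E}.
Refine {B,F,G,I,K,L,M} on symbol x: members go to different blocks, giving {B,F,G,K,L,M} and {I}.
On input y, block {B,F,G,K,L,M} splits into {B,F,G,L} and {K} and {M}.
Refine {B,F,G,L} on symbol x: members go to different blocks, giving {B,F} and {G} and {L}.
Split {B,F} by δ(·,y) → {B} and {F}.
Stable partition: {A} | {B} | {H,J} | {E} | {I} | {K} | {M} | {G} | {L} | {F} — 10 equivalence classes.
The equivalence class containing H is {H,J}, of size 2.

2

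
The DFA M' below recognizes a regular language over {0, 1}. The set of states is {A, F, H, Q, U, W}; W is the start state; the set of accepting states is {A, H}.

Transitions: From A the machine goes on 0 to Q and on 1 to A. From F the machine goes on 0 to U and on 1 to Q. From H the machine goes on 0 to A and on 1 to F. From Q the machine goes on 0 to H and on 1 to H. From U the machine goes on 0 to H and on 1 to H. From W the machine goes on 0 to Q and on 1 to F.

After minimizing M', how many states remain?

All states are reachable from the start state.
Initial partition by acceptance: {A,H} | {F,Q,U,W}.
Refine {A,H} on symbol 0: members go to different blocks, giving {H} and {A}.
Refine {F,Q,U,W} on symbol 0: members go to different blocks, giving {Q,U} and {F,W}.
Refine {F,W} on symbol 1: members go to different blocks, giving {F} and {W}.
No further refinement is possible. Final partition (5 blocks): {H} | {Q,U} | {A} | {F} | {W}.

5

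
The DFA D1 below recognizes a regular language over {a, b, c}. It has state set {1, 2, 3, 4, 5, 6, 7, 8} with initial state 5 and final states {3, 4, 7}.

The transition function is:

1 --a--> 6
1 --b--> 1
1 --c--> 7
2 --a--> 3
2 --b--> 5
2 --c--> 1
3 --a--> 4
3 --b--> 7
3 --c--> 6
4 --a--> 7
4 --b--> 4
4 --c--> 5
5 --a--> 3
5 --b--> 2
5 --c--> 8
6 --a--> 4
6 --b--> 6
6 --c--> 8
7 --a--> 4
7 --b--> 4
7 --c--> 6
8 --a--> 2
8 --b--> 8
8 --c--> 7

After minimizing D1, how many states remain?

All states are reachable from the start state.
Start with accepting vs non-accepting: {3,4,7} | {1,2,5,6,8}.
Split {1,2,5,6,8} by δ(·,a) → {2,5,6} and {1,8}.
No further refinement is possible. Final partition (3 blocks): {3,4,7} | {2,5,6} | {1,8}.

3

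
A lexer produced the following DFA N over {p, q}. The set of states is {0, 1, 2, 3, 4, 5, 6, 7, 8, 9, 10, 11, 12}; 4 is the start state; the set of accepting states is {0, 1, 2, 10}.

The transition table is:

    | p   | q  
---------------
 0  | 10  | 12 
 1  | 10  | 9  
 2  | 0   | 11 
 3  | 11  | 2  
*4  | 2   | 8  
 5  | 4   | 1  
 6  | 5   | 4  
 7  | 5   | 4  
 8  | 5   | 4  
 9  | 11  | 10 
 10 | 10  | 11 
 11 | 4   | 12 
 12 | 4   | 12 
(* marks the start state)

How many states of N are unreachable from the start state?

3

Starting at 4 and following transitions, the reachable set is {0, 1, 2, 4, 5, 8, 9, 10, 11, 12}. That leaves 3, 6, 7 unreachable — 3 in total.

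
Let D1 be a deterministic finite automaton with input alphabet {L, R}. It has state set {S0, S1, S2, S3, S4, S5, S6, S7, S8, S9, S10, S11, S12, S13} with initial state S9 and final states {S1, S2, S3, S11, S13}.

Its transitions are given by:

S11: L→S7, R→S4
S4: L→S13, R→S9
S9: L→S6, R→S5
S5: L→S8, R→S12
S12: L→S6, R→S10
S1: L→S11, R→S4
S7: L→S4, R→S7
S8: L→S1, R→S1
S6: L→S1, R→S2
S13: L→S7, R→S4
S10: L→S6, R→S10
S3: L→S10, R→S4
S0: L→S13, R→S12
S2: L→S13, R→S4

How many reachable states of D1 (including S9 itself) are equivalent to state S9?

First remove the unreachable states {S0,S3}; 12 states remain.
Start with accepting vs non-accepting: {S1,S2,S11,S13} | {S4,S5,S6,S7,S8,S9,S10,S12}.
On input L, block {S1,S2,S11,S13} splits into {S1,S2} and {S11,S13}.
On input L, block {S4,S5,S6,S7,S8,S9,S10,S12} splits into {S5,S7,S9,S10,S12} and {S6,S8} and {S4}.
Refine {S5,S7,S9,S10,S12} on symbol L: members go to different blocks, giving {S5,S9,S10,S12} and {S7}.
No further refinement is possible. Final partition (6 blocks): {S1,S2} | {S5,S9,S10,S12} | {S11,S13} | {S6,S8} | {S4} | {S7}.
The equivalence class containing S9 is {S5,S9,S10,S12}, of size 4.

4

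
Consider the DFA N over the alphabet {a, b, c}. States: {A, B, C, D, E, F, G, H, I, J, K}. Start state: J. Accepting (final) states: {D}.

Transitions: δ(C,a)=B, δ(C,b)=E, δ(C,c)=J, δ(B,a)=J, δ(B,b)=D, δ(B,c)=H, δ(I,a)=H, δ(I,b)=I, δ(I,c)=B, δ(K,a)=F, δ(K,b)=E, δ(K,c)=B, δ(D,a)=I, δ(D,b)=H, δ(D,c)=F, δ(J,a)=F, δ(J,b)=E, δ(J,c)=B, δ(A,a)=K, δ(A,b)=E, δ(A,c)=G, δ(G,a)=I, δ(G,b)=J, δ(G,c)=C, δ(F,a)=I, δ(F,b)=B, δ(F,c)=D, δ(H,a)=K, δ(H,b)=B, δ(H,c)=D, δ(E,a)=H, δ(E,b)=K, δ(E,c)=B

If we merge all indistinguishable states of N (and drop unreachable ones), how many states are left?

States {A,C,G} cannot be reached from the start state, so discard them.
P0 = {D} | {B,E,F,H,I,J,K}.
Refine {B,E,F,H,I,J,K} on symbol b: members go to different blocks, giving {E,F,H,I,J,K} and {B}.
On input b, block {E,F,H,I,J,K} splits into {E,I,J,K} and {F,H}.
The partition is now stable with 4 blocks: {D} | {E,I,J,K} | {B} | {F,H}.

4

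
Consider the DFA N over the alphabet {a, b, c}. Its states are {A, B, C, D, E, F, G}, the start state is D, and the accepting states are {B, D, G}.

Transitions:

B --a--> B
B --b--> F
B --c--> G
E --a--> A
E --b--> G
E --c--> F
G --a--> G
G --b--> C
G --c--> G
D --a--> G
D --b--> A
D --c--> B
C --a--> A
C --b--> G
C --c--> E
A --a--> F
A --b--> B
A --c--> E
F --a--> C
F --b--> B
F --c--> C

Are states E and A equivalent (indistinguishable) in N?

Yes

Initial partition by acceptance: {B,D,G} | {A,C,E,F}.
The partition is now stable with 2 blocks: {B,D,G} | {A,C,E,F}.
E and A lie in the same block of the stable partition, so they are equivalent — no string distinguishes them.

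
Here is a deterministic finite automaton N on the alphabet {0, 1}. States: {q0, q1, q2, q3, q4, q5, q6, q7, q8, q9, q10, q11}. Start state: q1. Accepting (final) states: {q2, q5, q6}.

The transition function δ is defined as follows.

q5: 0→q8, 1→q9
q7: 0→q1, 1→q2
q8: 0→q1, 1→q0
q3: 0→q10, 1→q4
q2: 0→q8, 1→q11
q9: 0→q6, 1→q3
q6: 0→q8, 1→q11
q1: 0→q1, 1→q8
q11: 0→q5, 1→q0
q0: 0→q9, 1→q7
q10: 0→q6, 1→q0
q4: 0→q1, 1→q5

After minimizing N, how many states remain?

Every state is reachable, so we keep all 12.
Start with accepting vs non-accepting: {q2,q5,q6} | {q0,q1,q3,q4,q7,q8,q9,q10,q11}.
Refine {q0,q1,q3,q4,q7,q8,q9,q10,q11} on symbol 0: members go to different blocks, giving {q0,q1,q3,q4,q7,q8} and {q9,q10,q11}.
Split {q0,q1,q3,q4,q7,q8} by δ(·,0) → {q1,q4,q7,q8} and {q0,q3}.
Split {q1,q4,q7,q8} by δ(·,1) → {q4,q7} and {q1} and {q8}.
The partition is now stable with 6 blocks: {q2,q5,q6} | {q4,q7} | {q9,q10,q11} | {q0,q3} | {q1} | {q8}.

6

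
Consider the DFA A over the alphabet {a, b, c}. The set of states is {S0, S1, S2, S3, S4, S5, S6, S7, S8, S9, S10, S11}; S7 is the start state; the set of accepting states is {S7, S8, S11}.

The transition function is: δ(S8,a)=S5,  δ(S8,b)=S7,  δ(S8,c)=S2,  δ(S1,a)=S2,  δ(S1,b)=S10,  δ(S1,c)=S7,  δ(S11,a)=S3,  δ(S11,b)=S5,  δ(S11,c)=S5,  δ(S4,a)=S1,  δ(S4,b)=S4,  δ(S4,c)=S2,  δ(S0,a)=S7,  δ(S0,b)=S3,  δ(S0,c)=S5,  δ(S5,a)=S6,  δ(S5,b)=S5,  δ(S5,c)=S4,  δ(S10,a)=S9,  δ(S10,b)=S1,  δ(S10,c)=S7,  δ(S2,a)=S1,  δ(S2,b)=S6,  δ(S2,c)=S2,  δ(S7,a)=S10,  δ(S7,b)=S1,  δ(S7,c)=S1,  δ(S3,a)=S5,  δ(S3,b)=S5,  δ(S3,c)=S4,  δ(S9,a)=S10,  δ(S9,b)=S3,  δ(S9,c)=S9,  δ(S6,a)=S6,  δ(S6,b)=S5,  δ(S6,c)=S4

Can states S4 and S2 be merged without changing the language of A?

No

States {S0,S8,S11} cannot be reached from the start state, so discard them.
P0 = {S7} | {S1,S2,S3,S4,S5,S6,S9,S10}.
Refine {S1,S2,S3,S4,S5,S6,S9,S10} on symbol c: members go to different blocks, giving {S2,S3,S4,S5,S6,S9} and {S1,S10}.
On input a, block {S2,S3,S4,S5,S6,S9} splits into {S2,S4,S9} and {S3,S5,S6}.
Refine {S2,S4,S9} on symbol b: members go to different blocks, giving {S2,S9} and {S4}.
No further refinement is possible. Final partition (5 blocks): {S7} | {S2,S9} | {S1,S10} | {S3,S5,S6} | {S4}.
S4 and S2 end up in different blocks, so they are distinguishable. For instance, the string 'bac' is accepted from only S4.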